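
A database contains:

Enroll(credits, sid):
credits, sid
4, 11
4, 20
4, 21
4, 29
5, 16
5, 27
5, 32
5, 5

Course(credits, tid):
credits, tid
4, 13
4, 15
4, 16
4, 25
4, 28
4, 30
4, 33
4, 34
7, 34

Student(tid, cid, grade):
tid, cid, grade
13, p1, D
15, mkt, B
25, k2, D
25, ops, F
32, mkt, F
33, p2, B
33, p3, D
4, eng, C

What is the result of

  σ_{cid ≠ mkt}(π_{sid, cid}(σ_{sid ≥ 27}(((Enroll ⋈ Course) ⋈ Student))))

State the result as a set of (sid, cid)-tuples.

Enroll ⋈ Course (natural join on credits): {(4, 11, 13), (4, 11, 15), (4, 11, 16), (4, 11, 25), (4, 11, 28), (4, 11, 30), (4, 11, 33), (4, 11, 34), (4, 20, 13), (4, 20, 15), (4, 20, 16), (4, 20, 25), (4, 20, 28), (4, 20, 30), (4, 20, 33), (4, 20, 34), (4, 21, 13), (4, 21, 15), (4, 21, 16), (4, 21, 25), (4, 21, 28), (4, 21, 30), (4, 21, 33), (4, 21, 34), (4, 29, 13), (4, 29, 15), (4, 29, 16), (4, 29, 25), (4, 29, 28), (4, 29, 30), (4, 29, 33), (4, 29, 34)}
(Enroll ⋈ Course) ⋈ Student (natural join on tid): {(4, 11, 13, p1, D), (4, 11, 15, mkt, B), (4, 11, 25, k2, D), (4, 11, 25, ops, F), (4, 11, 33, p2, B), (4, 11, 33, p3, D), (4, 20, 13, p1, D), (4, 20, 15, mkt, B), (4, 20, 25, k2, D), (4, 20, 25, ops, F), (4, 20, 33, p2, B), (4, 20, 33, p3, D), (4, 21, 13, p1, D), (4, 21, 15, mkt, B), (4, 21, 25, k2, D), (4, 21, 25, ops, F), (4, 21, 33, p2, B), (4, 21, 33, p3, D), (4, 29, 13, p1, D), (4, 29, 15, mkt, B), (4, 29, 25, k2, D), (4, 29, 25, ops, F), (4, 29, 33, p2, B), (4, 29, 33, p3, D)}
Filtering on sid ≥ 27 leaves {(4, 29, 13, p1, D), (4, 29, 15, mkt, B), (4, 29, 25, k2, D), (4, 29, 25, ops, F), (4, 29, 33, p2, B), (4, 29, 33, p3, D)}.
Projecting to sid, cid: {(29, k2), (29, mkt), (29, ops), (29, p1), (29, p2), (29, p3)}
Filtering on cid ≠ mkt leaves {(29, k2), (29, ops), (29, p1), (29, p2), (29, p3)}.

{(29, k2), (29, ops), (29, p1), (29, p2), (29, p3)}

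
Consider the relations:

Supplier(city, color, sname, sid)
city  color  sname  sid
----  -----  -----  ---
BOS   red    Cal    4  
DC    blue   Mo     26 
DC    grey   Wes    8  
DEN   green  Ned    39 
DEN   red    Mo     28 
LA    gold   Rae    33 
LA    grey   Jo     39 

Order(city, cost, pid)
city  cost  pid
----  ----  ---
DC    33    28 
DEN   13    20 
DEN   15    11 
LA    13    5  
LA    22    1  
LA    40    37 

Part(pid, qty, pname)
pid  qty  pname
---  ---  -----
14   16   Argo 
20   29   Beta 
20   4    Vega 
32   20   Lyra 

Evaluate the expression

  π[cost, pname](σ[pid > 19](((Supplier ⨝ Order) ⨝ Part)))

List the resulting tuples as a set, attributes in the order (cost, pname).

{(13, Beta), (13, Vega)}

Joining Supplier and Order on city yields {(DC, blue, Mo, 26, 33, 28), (DC, grey, Wes, 8, 33, 28), (DEN, green, Ned, 39, 13, 20), (DEN, green, Ned, 39, 15, 11), (DEN, red, Mo, 28, 13, 20), (DEN, red, Mo, 28, 15, 11), (LA, gold, Rae, 33, 13, 5), (LA, gold, Rae, 33, 22, 1), (LA, gold, Rae, 33, 40, 37), (LA, grey, Jo, 39, 13, 5), (LA, grey, Jo, 39, 22, 1), (LA, grey, Jo, 39, 40, 37)}.
Joining (Supplier ⨝ Order) and Part on pid yields {(DEN, green, Ned, 39, 13, 20, 29, Beta), (DEN, green, Ned, 39, 13, 20, 4, Vega), (DEN, red, Mo, 28, 13, 20, 29, Beta), (DEN, red, Mo, 28, 13, 20, 4, Vega)}.
Apply σ_{pid > 19}; surviving tuples: {(DEN, green, Ned, 39, 13, 20, 29, Beta), (DEN, green, Ned, 39, 13, 20, 4, Vega), (DEN, red, Mo, 28, 13, 20, 29, Beta), (DEN, red, Mo, 28, 13, 20, 4, Vega)}
Keep only column(s) cost, pname (2 duplicate(s) eliminated): {(13, Beta), (13, Vega)}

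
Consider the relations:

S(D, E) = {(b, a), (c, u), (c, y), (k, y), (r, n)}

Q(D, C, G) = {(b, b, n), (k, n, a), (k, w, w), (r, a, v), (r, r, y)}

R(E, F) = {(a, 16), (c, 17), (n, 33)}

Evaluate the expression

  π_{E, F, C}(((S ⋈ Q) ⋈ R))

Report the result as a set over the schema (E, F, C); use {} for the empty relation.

S ⋈ Q (natural join on D): {(b, a, b, n), (k, y, n, a), (k, y, w, w), (r, n, a, v), (r, n, r, y)}
(S ⋈ Q) ⋈ R (natural join on E): {(b, a, b, n, 16), (r, n, a, v, 33), (r, n, r, y, 33)}
Keep only column(s) E, F, C: {(a, 16, b), (n, 33, a), (n, 33, r)}

{(a, 16, b), (n, 33, a), (n, 33, r)}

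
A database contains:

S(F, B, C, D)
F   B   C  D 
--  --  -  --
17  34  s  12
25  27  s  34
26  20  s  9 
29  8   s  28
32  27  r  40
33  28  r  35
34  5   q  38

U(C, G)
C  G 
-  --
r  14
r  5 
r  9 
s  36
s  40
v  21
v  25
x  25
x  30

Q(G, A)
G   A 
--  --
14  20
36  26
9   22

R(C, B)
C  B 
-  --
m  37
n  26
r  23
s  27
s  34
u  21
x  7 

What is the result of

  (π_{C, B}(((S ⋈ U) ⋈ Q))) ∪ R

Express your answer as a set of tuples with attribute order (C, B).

{(m, 37), (n, 26), (r, 23), (r, 27), (r, 28), (s, 20), (s, 27), (s, 34), (s, 8), (u, 21), (x, 7)}

Natural join on C: {(17, 34, s, 12, 36), (17, 34, s, 12, 40), (25, 27, s, 34, 36), (25, 27, s, 34, 40), (26, 20, s, 9, 36), (26, 20, s, 9, 40), (29, 8, s, 28, 36), (29, 8, s, 28, 40), (32, 27, r, 40, 14), (32, 27, r, 40, 5), (32, 27, r, 40, 9), (33, 28, r, 35, 14), (33, 28, r, 35, 5), (33, 28, r, 35, 9)}
Natural join on G: {(17, 34, s, 12, 36, 26), (25, 27, s, 34, 36, 26), (26, 20, s, 9, 36, 26), (29, 8, s, 28, 36, 26), (32, 27, r, 40, 14, 20), (32, 27, r, 40, 9, 22), (33, 28, r, 35, 14, 20), (33, 28, r, 35, 9, 22)}
π[C, B]: project onto (C, B) (2 duplicate(s) eliminated) → {(r, 27), (r, 28), (s, 20), (s, 27), (s, 34), (s, 8)}
Set union of the two operands is {(m, 37), (n, 26), (r, 23), (r, 27), (r, 28), (s, 20), (s, 27), (s, 34), (s, 8), (u, 21), (x, 7)}.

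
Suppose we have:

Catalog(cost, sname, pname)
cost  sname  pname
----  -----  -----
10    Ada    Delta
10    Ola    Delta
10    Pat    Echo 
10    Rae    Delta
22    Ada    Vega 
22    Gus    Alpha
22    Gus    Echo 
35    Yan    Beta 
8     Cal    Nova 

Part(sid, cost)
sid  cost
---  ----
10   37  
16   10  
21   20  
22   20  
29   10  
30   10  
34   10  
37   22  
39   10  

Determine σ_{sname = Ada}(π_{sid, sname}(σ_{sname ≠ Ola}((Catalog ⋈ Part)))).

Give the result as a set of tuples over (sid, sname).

Catalog ⋈ Part (natural join on cost): {(10, Ada, Delta, 16), (10, Ada, Delta, 29), (10, Ada, Delta, 30), (10, Ada, Delta, 34), (10, Ada, Delta, 39), (10, Ola, Delta, 16), (10, Ola, Delta, 29), (10, Ola, Delta, 30), (10, Ola, Delta, 34), (10, Ola, Delta, 39), (10, Pat, Echo, 16), (10, Pat, Echo, 29), (10, Pat, Echo, 30), (10, Pat, Echo, 34), (10, Pat, Echo, 39), (10, Rae, Delta, 16), (10, Rae, Delta, 29), (10, Rae, Delta, 30), (10, Rae, Delta, 34), (10, Rae, Delta, 39), (22, Ada, Vega, 37), (22, Gus, Alpha, 37), (22, Gus, Echo, 37)}
Filtering on sname ≠ Ola leaves {(10, Ada, Delta, 16), (10, Ada, Delta, 29), (10, Ada, Delta, 30), (10, Ada, Delta, 34), (10, Ada, Delta, 39), (10, Pat, Echo, 16), (10, Pat, Echo, 29), (10, Pat, Echo, 30), (10, Pat, Echo, 34), (10, Pat, Echo, 39), (10, Rae, Delta, 16), (10, Rae, Delta, 29), (10, Rae, Delta, 30), (10, Rae, Delta, 34), (10, Rae, Delta, 39), (22, Ada, Vega, 37), (22, Gus, Alpha, 37), (22, Gus, Echo, 37)}.
Projecting to sid, sname (1 duplicate(s) eliminated): {(16, Ada), (16, Pat), (16, Rae), (29, Ada), (29, Pat), (29, Rae), (30, Ada), (30, Pat), (30, Rae), (34, Ada), (34, Pat), (34, Rae), (37, Ada), (37, Gus), (39, Ada), (39, Pat), (39, Rae)}
Filtering on sname = Ada leaves {(16, Ada), (29, Ada), (30, Ada), (34, Ada), (37, Ada), (39, Ada)}.

{(16, Ada), (29, Ada), (30, Ada), (34, Ada), (37, Ada), (39, Ada)}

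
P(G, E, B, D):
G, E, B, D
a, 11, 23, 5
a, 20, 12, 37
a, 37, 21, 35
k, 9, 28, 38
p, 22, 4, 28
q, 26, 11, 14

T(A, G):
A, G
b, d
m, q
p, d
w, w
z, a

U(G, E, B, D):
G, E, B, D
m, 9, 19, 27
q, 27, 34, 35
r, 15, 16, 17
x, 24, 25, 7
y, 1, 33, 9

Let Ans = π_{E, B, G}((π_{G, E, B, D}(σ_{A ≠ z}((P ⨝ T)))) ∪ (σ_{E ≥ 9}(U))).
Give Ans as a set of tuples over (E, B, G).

{(15, 16, r), (24, 25, x), (26, 11, q), (27, 34, q), (9, 19, m)}

Joining P and T on G yields {(a, 11, 23, 5, z), (a, 20, 12, 37, z), (a, 37, 21, 35, z), (q, 26, 11, 14, m)}.
σ[A ≠ z]: keep tuples satisfying A ≠ z → {(q, 26, 11, 14, m)}
Keep only column(s) G, E, B, D: {(q, 26, 11, 14)}
σ[E ≥ 9]: keep tuples satisfying E ≥ 9 → {(m, 9, 19, 27), (q, 27, 34, 35), (r, 15, 16, 17), (x, 24, 25, 7)}
Taking the union: {(m, 9, 19, 27), (q, 26, 11, 14), (q, 27, 34, 35), (r, 15, 16, 17), (x, 24, 25, 7)}
Keep only column(s) E, B, G: {(15, 16, r), (24, 25, x), (26, 11, q), (27, 34, q), (9, 19, m)}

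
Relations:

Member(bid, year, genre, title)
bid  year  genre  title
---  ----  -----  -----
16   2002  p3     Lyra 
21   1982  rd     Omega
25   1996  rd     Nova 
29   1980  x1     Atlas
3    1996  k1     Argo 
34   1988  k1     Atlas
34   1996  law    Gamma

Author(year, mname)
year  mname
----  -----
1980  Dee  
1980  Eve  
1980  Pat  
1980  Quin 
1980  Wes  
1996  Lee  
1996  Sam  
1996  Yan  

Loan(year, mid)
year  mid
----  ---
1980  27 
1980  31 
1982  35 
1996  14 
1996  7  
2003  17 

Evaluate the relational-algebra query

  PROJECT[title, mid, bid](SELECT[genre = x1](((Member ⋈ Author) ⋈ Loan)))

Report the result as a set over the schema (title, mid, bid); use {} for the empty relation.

{(Atlas, 27, 29), (Atlas, 31, 29)}

Joining Member and Author on year yields {(25, 1996, rd, Nova, Lee), (25, 1996, rd, Nova, Sam), (25, 1996, rd, Nova, Yan), (29, 1980, x1, Atlas, Dee), (29, 1980, x1, Atlas, Eve), (29, 1980, x1, Atlas, Pat), (29, 1980, x1, Atlas, Quin), (29, 1980, x1, Atlas, Wes), (3, 1996, k1, Argo, Lee), (3, 1996, k1, Argo, Sam), (3, 1996, k1, Argo, Yan), (34, 1996, law, Gamma, Lee), (34, 1996, law, Gamma, Sam), (34, 1996, law, Gamma, Yan)}.
Joining (Member ⋈ Author) and Loan on year yields {(25, 1996, rd, Nova, Lee, 14), (25, 1996, rd, Nova, Lee, 7), (25, 1996, rd, Nova, Sam, 14), (25, 1996, rd, Nova, Sam, 7), (25, 1996, rd, Nova, Yan, 14), (25, 1996, rd, Nova, Yan, 7), (29, 1980, x1, Atlas, Dee, 27), (29, 1980, x1, Atlas, Dee, 31), (29, 1980, x1, Atlas, Eve, 27), (29, 1980, x1, Atlas, Eve, 31), (29, 1980, x1, Atlas, Pat, 27), (29, 1980, x1, Atlas, Pat, 31), (29, 1980, x1, Atlas, Quin, 27), (29, 1980, x1, Atlas, Quin, 31), (29, 1980, x1, Atlas, Wes, 27), (29, 1980, x1, Atlas, Wes, 31), (3, 1996, k1, Argo, Lee, 14), (3, 1996, k1, Argo, Lee, 7), (3, 1996, k1, Argo, Sam, 14), (3, 1996, k1, Argo, Sam, 7), (3, 1996, k1, Argo, Yan, 14), (3, 1996, k1, Argo, Yan, 7), (34, 1996, law, Gamma, Lee, 14), (34, 1996, law, Gamma, Lee, 7), (34, 1996, law, Gamma, Sam, 14), (34, 1996, law, Gamma, Sam, 7), (34, 1996, law, Gamma, Yan, 14), (34, 1996, law, Gamma, Yan, 7)}.
Selection genre = x1: {(29, 1980, x1, Atlas, Dee, 27), (29, 1980, x1, Atlas, Dee, 31), (29, 1980, x1, Atlas, Eve, 27), (29, 1980, x1, Atlas, Eve, 31), (29, 1980, x1, Atlas, Pat, 27), (29, 1980, x1, Atlas, Pat, 31), (29, 1980, x1, Atlas, Quin, 27), (29, 1980, x1, Atlas, Quin, 31), (29, 1980, x1, Atlas, Wes, 27), (29, 1980, x1, Atlas, Wes, 31)}
Keep only column(s) title, mid, bid (8 duplicate(s) eliminated): {(Atlas, 27, 29), (Atlas, 31, 29)}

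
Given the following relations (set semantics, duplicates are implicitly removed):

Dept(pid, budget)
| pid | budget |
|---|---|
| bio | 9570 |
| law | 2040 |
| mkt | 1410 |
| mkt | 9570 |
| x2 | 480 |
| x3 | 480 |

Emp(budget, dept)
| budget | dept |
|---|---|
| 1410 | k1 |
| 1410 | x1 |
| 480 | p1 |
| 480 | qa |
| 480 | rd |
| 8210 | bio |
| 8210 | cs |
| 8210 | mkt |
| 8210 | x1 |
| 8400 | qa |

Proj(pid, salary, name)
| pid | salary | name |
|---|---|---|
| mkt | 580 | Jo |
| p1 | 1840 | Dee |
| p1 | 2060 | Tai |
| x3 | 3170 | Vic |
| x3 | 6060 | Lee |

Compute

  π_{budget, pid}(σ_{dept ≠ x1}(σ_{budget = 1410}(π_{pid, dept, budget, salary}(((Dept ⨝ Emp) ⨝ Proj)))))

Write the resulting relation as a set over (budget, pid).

Joining Dept and Emp on budget yields {(mkt, 1410, k1), (mkt, 1410, x1), (x2, 480, p1), (x2, 480, qa), (x2, 480, rd), (x3, 480, p1), (x3, 480, qa), (x3, 480, rd)}.
Joining (Dept ⨝ Emp) and Proj on pid yields {(mkt, 1410, k1, 580, Jo), (mkt, 1410, x1, 580, Jo), (x3, 480, p1, 3170, Vic), (x3, 480, p1, 6060, Lee), (x3, 480, qa, 3170, Vic), (x3, 480, qa, 6060, Lee), (x3, 480, rd, 3170, Vic), (x3, 480, rd, 6060, Lee)}.
Projecting to pid, dept, budget, salary: {(mkt, k1, 1410, 580), (mkt, x1, 1410, 580), (x3, p1, 480, 3170), (x3, p1, 480, 6060), (x3, qa, 480, 3170), (x3, qa, 480, 6060), (x3, rd, 480, 3170), (x3, rd, 480, 6060)}
Apply σ_{budget = 1410}; surviving tuples: {(mkt, k1, 1410, 580), (mkt, x1, 1410, 580)}
Apply σ_{dept ≠ x1}; surviving tuples: {(mkt, k1, 1410, 580)}
Projecting to budget, pid: {(1410, mkt)}

{(1410, mkt)}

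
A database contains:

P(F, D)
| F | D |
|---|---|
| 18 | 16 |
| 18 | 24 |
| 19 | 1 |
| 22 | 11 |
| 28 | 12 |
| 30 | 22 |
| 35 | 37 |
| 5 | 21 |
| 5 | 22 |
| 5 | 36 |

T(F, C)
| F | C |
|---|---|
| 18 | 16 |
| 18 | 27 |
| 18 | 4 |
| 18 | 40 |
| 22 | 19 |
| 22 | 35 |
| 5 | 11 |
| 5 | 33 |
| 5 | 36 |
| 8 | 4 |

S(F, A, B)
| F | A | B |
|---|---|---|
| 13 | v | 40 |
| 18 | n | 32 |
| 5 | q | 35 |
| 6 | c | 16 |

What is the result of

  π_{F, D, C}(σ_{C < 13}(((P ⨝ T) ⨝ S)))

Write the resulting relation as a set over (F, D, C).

P ⋈ T (natural join on F): {(18, 16, 16), (18, 16, 27), (18, 16, 4), (18, 16, 40), (18, 24, 16), (18, 24, 27), (18, 24, 4), (18, 24, 40), (22, 11, 19), (22, 11, 35), (5, 21, 11), (5, 21, 33), (5, 21, 36), (5, 22, 11), (5, 22, 33), (5, 22, 36), (5, 36, 11), (5, 36, 33), (5, 36, 36)}
(P ⨝ T) ⋈ S (natural join on F): {(18, 16, 16, n, 32), (18, 16, 27, n, 32), (18, 16, 4, n, 32), (18, 16, 40, n, 32), (18, 24, 16, n, 32), (18, 24, 27, n, 32), (18, 24, 4, n, 32), (18, 24, 40, n, 32), (5, 21, 11, q, 35), (5, 21, 33, q, 35), (5, 21, 36, q, 35), (5, 22, 11, q, 35), (5, 22, 33, q, 35), (5, 22, 36, q, 35), (5, 36, 11, q, 35), (5, 36, 33, q, 35), (5, 36, 36, q, 35)}
Filtering on C < 13 leaves {(18, 16, 4, n, 32), (18, 24, 4, n, 32), (5, 21, 11, q, 35), (5, 22, 11, q, 35), (5, 36, 11, q, 35)}.
π_{F, D, C} gives {(18, 16, 4), (18, 24, 4), (5, 21, 11), (5, 22, 11), (5, 36, 11)}.

{(18, 16, 4), (18, 24, 4), (5, 21, 11), (5, 22, 11), (5, 36, 11)}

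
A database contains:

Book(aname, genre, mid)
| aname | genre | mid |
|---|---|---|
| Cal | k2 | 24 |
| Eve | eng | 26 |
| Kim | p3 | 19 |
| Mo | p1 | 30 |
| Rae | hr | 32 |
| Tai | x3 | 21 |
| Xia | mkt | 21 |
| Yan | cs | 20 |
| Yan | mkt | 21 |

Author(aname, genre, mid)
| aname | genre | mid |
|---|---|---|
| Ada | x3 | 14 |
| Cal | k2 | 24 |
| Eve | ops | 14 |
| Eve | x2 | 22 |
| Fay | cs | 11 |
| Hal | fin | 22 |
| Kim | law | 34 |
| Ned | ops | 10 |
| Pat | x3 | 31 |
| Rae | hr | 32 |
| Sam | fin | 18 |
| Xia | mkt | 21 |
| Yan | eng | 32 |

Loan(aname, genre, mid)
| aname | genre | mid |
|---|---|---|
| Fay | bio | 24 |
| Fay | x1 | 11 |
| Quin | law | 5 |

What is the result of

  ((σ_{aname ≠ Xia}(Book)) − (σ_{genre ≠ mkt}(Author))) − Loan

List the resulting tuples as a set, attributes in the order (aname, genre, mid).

Filtering on aname ≠ Xia leaves {(Cal, k2, 24), (Eve, eng, 26), (Kim, p3, 19), (Mo, p1, 30), (Rae, hr, 32), (Tai, x3, 21), (Yan, cs, 20), (Yan, mkt, 21)}.
Filtering on genre ≠ mkt leaves {(Ada, x3, 14), (Cal, k2, 24), (Eve, ops, 14), (Eve, x2, 22), (Fay, cs, 11), (Hal, fin, 22), (Kim, law, 34), (Ned, ops, 10), (Pat, x3, 31), (Rae, hr, 32), (Sam, fin, 18), (Yan, eng, 32)}.
Difference: {(Cal, k2, 24), (Eve, eng, 26), (Kim, p3, 19), (Mo, p1, 30), (Rae, hr, 32), (Tai, x3, 21), (Yan, cs, 20), (Yan, mkt, 21)} with {(Ada, x3, 14), (Cal, k2, 24), (Eve, ops, 14), (Eve, x2, 22), (Fay, cs, 11), (Hal, fin, 22), (Kim, law, 34), (Ned, ops, 10), (Pat, x3, 31), (Rae, hr, 32), (Sam, fin, 18), (Yan, eng, 32)} → {(Eve, eng, 26), (Kim, p3, 19), (Mo, p1, 30), (Tai, x3, 21), (Yan, cs, 20), (Yan, mkt, 21)}
Difference: {(Eve, eng, 26), (Kim, p3, 19), (Mo, p1, 30), (Tai, x3, 21), (Yan, cs, 20), (Yan, mkt, 21)} with {(Fay, bio, 24), (Fay, x1, 11), (Quin, law, 5)} → {(Eve, eng, 26), (Kim, p3, 19), (Mo, p1, 30), (Tai, x3, 21), (Yan, cs, 20), (Yan, mkt, 21)}

{(Eve, eng, 26), (Kim, p3, 19), (Mo, p1, 30), (Tai, x3, 21), (Yan, cs, 20), (Yan, mkt, 21)}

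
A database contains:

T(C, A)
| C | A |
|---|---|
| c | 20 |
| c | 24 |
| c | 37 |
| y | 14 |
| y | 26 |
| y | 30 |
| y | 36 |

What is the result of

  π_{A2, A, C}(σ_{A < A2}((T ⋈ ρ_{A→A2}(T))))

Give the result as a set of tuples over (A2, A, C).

{(24, 20, c), (26, 14, y), (30, 14, y), (30, 26, y), (36, 14, y), (36, 26, y), (36, 30, y), (37, 20, c), (37, 24, c)}

ρ[A→A2]: schema becomes (C, A2); tuples unchanged.
T ⋈ ρ_{A→A2}(T) (natural join on C): {(c, 20, 20), (c, 20, 24), (c, 20, 37), (c, 24, 20), (c, 24, 24), (c, 24, 37), (c, 37, 20), (c, 37, 24), (c, 37, 37), (y, 14, 14), (y, 14, 26), (y, 14, 30), (y, 14, 36), (y, 26, 14), (y, 26, 26), (y, 26, 30), (y, 26, 36), (y, 30, 14), (y, 30, 26), (y, 30, 30), (y, 30, 36), (y, 36, 14), (y, 36, 26), (y, 36, 30), (y, 36, 36)}
σ[A < A2]: keep tuples satisfying A < A2 → {(c, 20, 24), (c, 20, 37), (c, 24, 37), (y, 14, 26), (y, 14, 30), (y, 14, 36), (y, 26, 30), (y, 26, 36), (y, 30, 36)}
Projecting to A2, A, C: {(24, 20, c), (26, 14, y), (30, 14, y), (30, 26, y), (36, 14, y), (36, 26, y), (36, 30, y), (37, 20, c), (37, 24, c)}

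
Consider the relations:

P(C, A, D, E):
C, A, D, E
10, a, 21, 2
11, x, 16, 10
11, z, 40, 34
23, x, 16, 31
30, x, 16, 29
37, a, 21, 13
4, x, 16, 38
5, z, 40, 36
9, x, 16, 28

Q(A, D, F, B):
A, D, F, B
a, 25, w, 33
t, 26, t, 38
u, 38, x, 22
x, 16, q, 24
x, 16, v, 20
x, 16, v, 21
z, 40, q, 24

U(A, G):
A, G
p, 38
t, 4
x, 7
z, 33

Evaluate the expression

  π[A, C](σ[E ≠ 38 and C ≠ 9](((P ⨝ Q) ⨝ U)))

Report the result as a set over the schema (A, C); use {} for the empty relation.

{(x, 11), (x, 23), (x, 30), (z, 11), (z, 5)}

P ⋈ Q (natural join on A, D): {(11, x, 16, 10, q, 24), (11, x, 16, 10, v, 20), (11, x, 16, 10, v, 21), (11, z, 40, 34, q, 24), (23, x, 16, 31, q, 24), (23, x, 16, 31, v, 20), (23, x, 16, 31, v, 21), (30, x, 16, 29, q, 24), (30, x, 16, 29, v, 20), (30, x, 16, 29, v, 21), (4, x, 16, 38, q, 24), (4, x, 16, 38, v, 20), (4, x, 16, 38, v, 21), (5, z, 40, 36, q, 24), (9, x, 16, 28, q, 24), (9, x, 16, 28, v, 20), (9, x, 16, 28, v, 21)}
(P ⨝ Q) ⋈ U (natural join on A): {(11, x, 16, 10, q, 24, 7), (11, x, 16, 10, v, 20, 7), (11, x, 16, 10, v, 21, 7), (11, z, 40, 34, q, 24, 33), (23, x, 16, 31, q, 24, 7), (23, x, 16, 31, v, 20, 7), (23, x, 16, 31, v, 21, 7), (30, x, 16, 29, q, 24, 7), (30, x, 16, 29, v, 20, 7), (30, x, 16, 29, v, 21, 7), (4, x, 16, 38, q, 24, 7), (4, x, 16, 38, v, 20, 7), (4, x, 16, 38, v, 21, 7), (5, z, 40, 36, q, 24, 33), (9, x, 16, 28, q, 24, 7), (9, x, 16, 28, v, 20, 7), (9, x, 16, 28, v, 21, 7)}
Filtering on E ≠ 38 and C ≠ 9 leaves {(11, x, 16, 10, q, 24, 7), (11, x, 16, 10, v, 20, 7), (11, x, 16, 10, v, 21, 7), (11, z, 40, 34, q, 24, 33), (23, x, 16, 31, q, 24, 7), (23, x, 16, 31, v, 20, 7), (23, x, 16, 31, v, 21, 7), (30, x, 16, 29, q, 24, 7), (30, x, 16, 29, v, 20, 7), (30, x, 16, 29, v, 21, 7), (5, z, 40, 36, q, 24, 33)}.
π[A, C]: project onto (A, C) (6 duplicate(s) eliminated) → {(x, 11), (x, 23), (x, 30), (z, 11), (z, 5)}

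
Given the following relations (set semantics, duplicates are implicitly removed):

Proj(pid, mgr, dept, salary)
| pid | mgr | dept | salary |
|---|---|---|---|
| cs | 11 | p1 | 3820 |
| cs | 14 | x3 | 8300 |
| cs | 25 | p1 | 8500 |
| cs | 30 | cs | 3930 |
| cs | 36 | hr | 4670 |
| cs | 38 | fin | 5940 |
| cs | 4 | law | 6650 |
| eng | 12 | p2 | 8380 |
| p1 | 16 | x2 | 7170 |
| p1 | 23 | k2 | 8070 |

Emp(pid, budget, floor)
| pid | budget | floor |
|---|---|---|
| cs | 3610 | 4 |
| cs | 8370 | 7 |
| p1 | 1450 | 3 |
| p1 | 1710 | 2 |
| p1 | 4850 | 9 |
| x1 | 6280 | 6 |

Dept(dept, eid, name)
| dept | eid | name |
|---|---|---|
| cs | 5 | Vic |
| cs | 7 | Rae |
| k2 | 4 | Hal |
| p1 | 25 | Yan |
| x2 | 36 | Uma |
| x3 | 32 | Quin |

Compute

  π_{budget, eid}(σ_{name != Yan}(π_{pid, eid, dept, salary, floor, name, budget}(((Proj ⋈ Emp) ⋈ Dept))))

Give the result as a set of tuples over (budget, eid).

{(1450, 36), (1450, 4), (1710, 36), (1710, 4), (3610, 32), (3610, 5), (3610, 7), (4850, 36), (4850, 4), (8370, 32), (8370, 5), (8370, 7)}

Natural join on pid: {(cs, 11, p1, 3820, 3610, 4), (cs, 11, p1, 3820, 8370, 7), (cs, 14, x3, 8300, 3610, 4), (cs, 14, x3, 8300, 8370, 7), (cs, 25, p1, 8500, 3610, 4), (cs, 25, p1, 8500, 8370, 7), (cs, 30, cs, 3930, 3610, 4), (cs, 30, cs, 3930, 8370, 7), (cs, 36, hr, 4670, 3610, 4), (cs, 36, hr, 4670, 8370, 7), (cs, 38, fin, 5940, 3610, 4), (cs, 38, fin, 5940, 8370, 7), (cs, 4, law, 6650, 3610, 4), (cs, 4, law, 6650, 8370, 7), (p1, 16, x2, 7170, 1450, 3), (p1, 16, x2, 7170, 1710, 2), (p1, 16, x2, 7170, 4850, 9), (p1, 23, k2, 8070, 1450, 3), (p1, 23, k2, 8070, 1710, 2), (p1, 23, k2, 8070, 4850, 9)}
Natural join on dept: {(cs, 11, p1, 3820, 3610, 4, 25, Yan), (cs, 11, p1, 3820, 8370, 7, 25, Yan), (cs, 14, x3, 8300, 3610, 4, 32, Quin), (cs, 14, x3, 8300, 8370, 7, 32, Quin), (cs, 25, p1, 8500, 3610, 4, 25, Yan), (cs, 25, p1, 8500, 8370, 7, 25, Yan), (cs, 30, cs, 3930, 3610, 4, 5, Vic), (cs, 30, cs, 3930, 3610, 4, 7, Rae), (cs, 30, cs, 3930, 8370, 7, 5, Vic), (cs, 30, cs, 3930, 8370, 7, 7, Rae), (p1, 16, x2, 7170, 1450, 3, 36, Uma), (p1, 16, x2, 7170, 1710, 2, 36, Uma), (p1, 16, x2, 7170, 4850, 9, 36, Uma), (p1, 23, k2, 8070, 1450, 3, 4, Hal), (p1, 23, k2, 8070, 1710, 2, 4, Hal), (p1, 23, k2, 8070, 4850, 9, 4, Hal)}
π[pid, eid, dept, salary, floor, name, budget]: project onto (pid, eid, dept, salary, floor, name, budget) → {(cs, 25, p1, 3820, 4, Yan, 3610), (cs, 25, p1, 3820, 7, Yan, 8370), (cs, 25, p1, 8500, 4, Yan, 3610), (cs, 25, p1, 8500, 7, Yan, 8370), (cs, 32, x3, 8300, 4, Quin, 3610), (cs, 32, x3, 8300, 7, Quin, 8370), (cs, 5, cs, 3930, 4, Vic, 3610), (cs, 5, cs, 3930, 7, Vic, 8370), (cs, 7, cs, 3930, 4, Rae, 3610), (cs, 7, cs, 3930, 7, Rae, 8370), (p1, 36, x2, 7170, 2, Uma, 1710), (p1, 36, x2, 7170, 3, Uma, 1450), (p1, 36, x2, 7170, 9, Uma, 4850), (p1, 4, k2, 8070, 2, Hal, 1710), (p1, 4, k2, 8070, 3, Hal, 1450), (p1, 4, k2, 8070, 9, Hal, 4850)}
Filtering on name != Yan leaves {(cs, 32, x3, 8300, 4, Quin, 3610), (cs, 32, x3, 8300, 7, Quin, 8370), (cs, 5, cs, 3930, 4, Vic, 3610), (cs, 5, cs, 3930, 7, Vic, 8370), (cs, 7, cs, 3930, 4, Rae, 3610), (cs, 7, cs, 3930, 7, Rae, 8370), (p1, 36, x2, 7170, 2, Uma, 1710), (p1, 36, x2, 7170, 3, Uma, 1450), (p1, 36, x2, 7170, 9, Uma, 4850), (p1, 4, k2, 8070, 2, Hal, 1710), (p1, 4, k2, 8070, 3, Hal, 1450), (p1, 4, k2, 8070, 9, Hal, 4850)}.
π[budget, eid]: project onto (budget, eid) → {(1450, 36), (1450, 4), (1710, 36), (1710, 4), (3610, 32), (3610, 5), (3610, 7), (4850, 36), (4850, 4), (8370, 32), (8370, 5), (8370, 7)}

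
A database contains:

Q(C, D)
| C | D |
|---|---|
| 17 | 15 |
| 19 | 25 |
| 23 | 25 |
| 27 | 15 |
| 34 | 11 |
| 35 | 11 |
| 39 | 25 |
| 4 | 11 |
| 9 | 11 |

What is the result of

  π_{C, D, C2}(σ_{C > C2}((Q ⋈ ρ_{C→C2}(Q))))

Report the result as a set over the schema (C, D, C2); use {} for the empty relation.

{(23, 25, 19), (27, 15, 17), (34, 11, 4), (34, 11, 9), (35, 11, 34), (35, 11, 4), (35, 11, 9), (39, 25, 19), (39, 25, 23), (9, 11, 4)}

ρ[C→C2]: schema becomes (C2, D); tuples unchanged.
Natural join on D: {(17, 15, 17), (17, 15, 27), (19, 25, 19), (19, 25, 23), (19, 25, 39), (23, 25, 19), (23, 25, 23), (23, 25, 39), (27, 15, 17), (27, 15, 27), (34, 11, 34), (34, 11, 35), (34, 11, 4), (34, 11, 9), (35, 11, 34), (35, 11, 35), (35, 11, 4), (35, 11, 9), (39, 25, 19), (39, 25, 23), (39, 25, 39), (4, 11, 34), (4, 11, 35), (4, 11, 4), (4, 11, 9), (9, 11, 34), (9, 11, 35), (9, 11, 4), (9, 11, 9)}
Filtering on C > C2 leaves {(23, 25, 19), (27, 15, 17), (34, 11, 4), (34, 11, 9), (35, 11, 34), (35, 11, 4), (35, 11, 9), (39, 25, 19), (39, 25, 23), (9, 11, 4)}.
π[C, D, C2]: project onto (C, D, C2) → {(23, 25, 19), (27, 15, 17), (34, 11, 4), (34, 11, 9), (35, 11, 34), (35, 11, 4), (35, 11, 9), (39, 25, 19), (39, 25, 23), (9, 11, 4)}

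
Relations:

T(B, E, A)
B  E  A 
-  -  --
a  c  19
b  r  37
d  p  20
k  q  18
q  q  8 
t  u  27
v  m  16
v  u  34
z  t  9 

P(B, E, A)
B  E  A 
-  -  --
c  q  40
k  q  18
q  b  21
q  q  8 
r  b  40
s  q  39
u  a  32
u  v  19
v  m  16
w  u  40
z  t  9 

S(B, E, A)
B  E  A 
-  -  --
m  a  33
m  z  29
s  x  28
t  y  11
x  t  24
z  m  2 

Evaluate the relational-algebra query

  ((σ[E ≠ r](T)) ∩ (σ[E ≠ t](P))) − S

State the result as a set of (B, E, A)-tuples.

Selection E ≠ r: {(a, c, 19), (d, p, 20), (k, q, 18), (q, q, 8), (t, u, 27), (v, m, 16), (v, u, 34), (z, t, 9)}
Selection E ≠ t: {(c, q, 40), (k, q, 18), (q, b, 21), (q, q, 8), (r, b, 40), (s, q, 39), (u, a, 32), (u, v, 19), (v, m, 16), (w, u, 40)}
Taking the intersection: {(k, q, 18), (q, q, 8), (v, m, 16)}
Taking the difference: {(k, q, 18), (q, q, 8), (v, m, 16)}

{(k, q, 18), (q, q, 8), (v, m, 16)}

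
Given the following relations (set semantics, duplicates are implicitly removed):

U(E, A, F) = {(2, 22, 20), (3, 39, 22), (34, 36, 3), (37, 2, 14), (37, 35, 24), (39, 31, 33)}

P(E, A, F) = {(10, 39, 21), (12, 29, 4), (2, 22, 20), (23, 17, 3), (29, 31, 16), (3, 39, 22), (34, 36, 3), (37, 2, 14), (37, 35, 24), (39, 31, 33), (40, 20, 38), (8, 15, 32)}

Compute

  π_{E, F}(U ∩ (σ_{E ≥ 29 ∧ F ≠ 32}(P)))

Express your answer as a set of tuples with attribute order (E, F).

Selection E ≥ 29 ∧ F ≠ 32: {(29, 31, 16), (34, 36, 3), (37, 2, 14), (37, 35, 24), (39, 31, 33), (40, 20, 38)}
Set intersection of the two operands is {(34, 36, 3), (37, 2, 14), (37, 35, 24), (39, 31, 33)}.
Keep only column(s) E, F: {(34, 3), (37, 14), (37, 24), (39, 33)}

{(34, 3), (37, 14), (37, 24), (39, 33)}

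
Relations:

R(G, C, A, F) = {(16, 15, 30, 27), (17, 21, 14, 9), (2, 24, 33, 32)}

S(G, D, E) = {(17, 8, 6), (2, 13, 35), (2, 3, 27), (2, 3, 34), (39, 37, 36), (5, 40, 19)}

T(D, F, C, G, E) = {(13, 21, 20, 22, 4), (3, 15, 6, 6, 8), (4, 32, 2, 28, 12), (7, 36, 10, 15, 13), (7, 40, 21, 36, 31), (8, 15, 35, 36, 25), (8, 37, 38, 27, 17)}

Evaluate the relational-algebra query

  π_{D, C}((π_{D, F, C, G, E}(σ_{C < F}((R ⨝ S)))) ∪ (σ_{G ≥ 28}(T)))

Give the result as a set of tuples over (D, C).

Natural join on G: {(17, 21, 14, 9, 8, 6), (2, 24, 33, 32, 13, 35), (2, 24, 33, 32, 3, 27), (2, 24, 33, 32, 3, 34)}
Filtering on C < F leaves {(2, 24, 33, 32, 13, 35), (2, 24, 33, 32, 3, 27), (2, 24, 33, 32, 3, 34)}.
Keep only column(s) D, F, C, G, E: {(13, 32, 24, 2, 35), (3, 32, 24, 2, 27), (3, 32, 24, 2, 34)}
Filtering on G ≥ 28 leaves {(4, 32, 2, 28, 12), (7, 40, 21, 36, 31), (8, 15, 35, 36, 25)}.
Taking the union: {(13, 32, 24, 2, 35), (3, 32, 24, 2, 27), (3, 32, 24, 2, 34), (4, 32, 2, 28, 12), (7, 40, 21, 36, 31), (8, 15, 35, 36, 25)}
Keep only column(s) D, C (1 duplicate(s) eliminated): {(13, 24), (3, 24), (4, 2), (7, 21), (8, 35)}

{(13, 24), (3, 24), (4, 2), (7, 21), (8, 35)}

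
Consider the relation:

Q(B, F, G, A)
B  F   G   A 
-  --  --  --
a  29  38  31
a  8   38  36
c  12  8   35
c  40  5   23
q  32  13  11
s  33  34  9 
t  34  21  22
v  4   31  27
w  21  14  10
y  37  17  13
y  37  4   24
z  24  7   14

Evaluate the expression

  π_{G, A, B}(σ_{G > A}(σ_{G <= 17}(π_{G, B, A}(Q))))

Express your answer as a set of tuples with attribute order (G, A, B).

{(13, 11, q), (14, 10, w), (17, 13, y)}

π_{G, B, A} gives {(13, q, 11), (14, w, 10), (17, y, 13), (21, t, 22), (31, v, 27), (34, s, 9), (38, a, 31), (38, a, 36), (4, y, 24), (5, c, 23), (7, z, 14), (8, c, 35)}.
Apply σ_{G <= 17}; surviving tuples: {(13, q, 11), (14, w, 10), (17, y, 13), (4, y, 24), (5, c, 23), (7, z, 14), (8, c, 35)}
Apply σ_{G > A}; surviving tuples: {(13, q, 11), (14, w, 10), (17, y, 13)}
π_{G, A, B} gives {(13, 11, q), (14, 10, w), (17, 13, y)}.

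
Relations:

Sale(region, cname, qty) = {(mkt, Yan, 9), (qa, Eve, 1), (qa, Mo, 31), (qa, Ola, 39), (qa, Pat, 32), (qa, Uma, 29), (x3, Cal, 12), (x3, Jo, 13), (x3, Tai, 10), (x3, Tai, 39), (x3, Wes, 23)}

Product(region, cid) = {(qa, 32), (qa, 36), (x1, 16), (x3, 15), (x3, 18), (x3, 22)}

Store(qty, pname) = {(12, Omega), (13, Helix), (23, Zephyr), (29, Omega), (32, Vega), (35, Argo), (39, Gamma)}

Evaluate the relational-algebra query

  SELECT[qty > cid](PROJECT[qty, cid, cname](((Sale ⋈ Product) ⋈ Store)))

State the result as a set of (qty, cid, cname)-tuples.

Sale ⋈ Product (natural join on region): {(qa, Eve, 1, 32), (qa, Eve, 1, 36), (qa, Mo, 31, 32), (qa, Mo, 31, 36), (qa, Ola, 39, 32), (qa, Ola, 39, 36), (qa, Pat, 32, 32), (qa, Pat, 32, 36), (qa, Uma, 29, 32), (qa, Uma, 29, 36), (x3, Cal, 12, 15), (x3, Cal, 12, 18), (x3, Cal, 12, 22), (x3, Jo, 13, 15), (x3, Jo, 13, 18), (x3, Jo, 13, 22), (x3, Tai, 10, 15), (x3, Tai, 10, 18), (x3, Tai, 10, 22), (x3, Tai, 39, 15), (x3, Tai, 39, 18), (x3, Tai, 39, 22), (x3, Wes, 23, 15), (x3, Wes, 23, 18), (x3, Wes, 23, 22)}
(Sale ⋈ Product) ⋈ Store (natural join on qty): {(qa, Ola, 39, 32, Gamma), (qa, Ola, 39, 36, Gamma), (qa, Pat, 32, 32, Vega), (qa, Pat, 32, 36, Vega), (qa, Uma, 29, 32, Omega), (qa, Uma, 29, 36, Omega), (x3, Cal, 12, 15, Omega), (x3, Cal, 12, 18, Omega), (x3, Cal, 12, 22, Omega), (x3, Jo, 13, 15, Helix), (x3, Jo, 13, 18, Helix), (x3, Jo, 13, 22, Helix), (x3, Tai, 39, 15, Gamma), (x3, Tai, 39, 18, Gamma), (x3, Tai, 39, 22, Gamma), (x3, Wes, 23, 15, Zephyr), (x3, Wes, 23, 18, Zephyr), (x3, Wes, 23, 22, Zephyr)}
Keep only column(s) qty, cid, cname: {(12, 15, Cal), (12, 18, Cal), (12, 22, Cal), (13, 15, Jo), (13, 18, Jo), (13, 22, Jo), (23, 15, Wes), (23, 18, Wes), (23, 22, Wes), (29, 32, Uma), (29, 36, Uma), (32, 32, Pat), (32, 36, Pat), (39, 15, Tai), (39, 18, Tai), (39, 22, Tai), (39, 32, Ola), (39, 36, Ola)}
Apply σ_{qty > cid}; surviving tuples: {(23, 15, Wes), (23, 18, Wes), (23, 22, Wes), (39, 15, Tai), (39, 18, Tai), (39, 22, Tai), (39, 32, Ola), (39, 36, Ola)}

{(23, 15, Wes), (23, 18, Wes), (23, 22, Wes), (39, 15, Tai), (39, 18, Tai), (39, 22, Tai), (39, 32, Ola), (39, 36, Ola)}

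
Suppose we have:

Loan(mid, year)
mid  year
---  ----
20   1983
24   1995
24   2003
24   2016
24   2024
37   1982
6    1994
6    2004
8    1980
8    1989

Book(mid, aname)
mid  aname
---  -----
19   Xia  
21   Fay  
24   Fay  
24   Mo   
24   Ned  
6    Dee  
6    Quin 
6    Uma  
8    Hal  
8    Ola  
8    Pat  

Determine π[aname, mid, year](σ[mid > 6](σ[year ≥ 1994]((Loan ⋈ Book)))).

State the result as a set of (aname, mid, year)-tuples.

Loan ⋈ Book (natural join on mid): {(24, 1995, Fay), (24, 1995, Mo), (24, 1995, Ned), (24, 2003, Fay), (24, 2003, Mo), (24, 2003, Ned), (24, 2016, Fay), (24, 2016, Mo), (24, 2016, Ned), (24, 2024, Fay), (24, 2024, Mo), (24, 2024, Ned), (6, 1994, Dee), (6, 1994, Quin), (6, 1994, Uma), (6, 2004, Dee), (6, 2004, Quin), (6, 2004, Uma), (8, 1980, Hal), (8, 1980, Ola), (8, 1980, Pat), (8, 1989, Hal), (8, 1989, Ola), (8, 1989, Pat)}
Selection year ≥ 1994: {(24, 1995, Fay), (24, 1995, Mo), (24, 1995, Ned), (24, 2003, Fay), (24, 2003, Mo), (24, 2003, Ned), (24, 2016, Fay), (24, 2016, Mo), (24, 2016, Ned), (24, 2024, Fay), (24, 2024, Mo), (24, 2024, Ned), (6, 1994, Dee), (6, 1994, Quin), (6, 1994, Uma), (6, 2004, Dee), (6, 2004, Quin), (6, 2004, Uma)}
Selection mid > 6: {(24, 1995, Fay), (24, 1995, Mo), (24, 1995, Ned), (24, 2003, Fay), (24, 2003, Mo), (24, 2003, Ned), (24, 2016, Fay), (24, 2016, Mo), (24, 2016, Ned), (24, 2024, Fay), (24, 2024, Mo), (24, 2024, Ned)}
π_{aname, mid, year} gives {(Fay, 24, 1995), (Fay, 24, 2003), (Fay, 24, 2016), (Fay, 24, 2024), (Mo, 24, 1995), (Mo, 24, 2003), (Mo, 24, 2016), (Mo, 24, 2024), (Ned, 24, 1995), (Ned, 24, 2003), (Ned, 24, 2016), (Ned, 24, 2024)}.

{(Fay, 24, 1995), (Fay, 24, 2003), (Fay, 24, 2016), (Fay, 24, 2024), (Mo, 24, 1995), (Mo, 24, 2003), (Mo, 24, 2016), (Mo, 24, 2024), (Ned, 24, 1995), (Ned, 24, 2003), (Ned, 24, 2016), (Ned, 24, 2024)}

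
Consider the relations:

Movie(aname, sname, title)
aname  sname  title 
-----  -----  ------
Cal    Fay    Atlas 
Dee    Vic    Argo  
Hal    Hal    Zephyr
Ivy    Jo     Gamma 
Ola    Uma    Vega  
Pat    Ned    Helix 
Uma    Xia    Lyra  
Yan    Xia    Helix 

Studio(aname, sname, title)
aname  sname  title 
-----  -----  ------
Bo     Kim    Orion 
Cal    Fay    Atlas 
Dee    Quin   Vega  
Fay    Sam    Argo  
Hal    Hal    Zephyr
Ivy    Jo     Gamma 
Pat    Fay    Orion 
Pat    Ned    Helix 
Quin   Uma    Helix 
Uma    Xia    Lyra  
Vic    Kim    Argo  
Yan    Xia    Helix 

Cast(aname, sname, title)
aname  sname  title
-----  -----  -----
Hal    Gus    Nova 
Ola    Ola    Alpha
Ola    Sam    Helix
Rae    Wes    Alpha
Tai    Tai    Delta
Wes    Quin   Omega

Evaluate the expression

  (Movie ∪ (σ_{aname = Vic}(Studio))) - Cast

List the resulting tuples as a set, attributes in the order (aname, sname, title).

{(Cal, Fay, Atlas), (Dee, Vic, Argo), (Hal, Hal, Zephyr), (Ivy, Jo, Gamma), (Ola, Uma, Vega), (Pat, Ned, Helix), (Uma, Xia, Lyra), (Vic, Kim, Argo), (Yan, Xia, Helix)}

Apply σ_{aname = Vic}; surviving tuples: {(Vic, Kim, Argo)}
Taking the union: {(Cal, Fay, Atlas), (Dee, Vic, Argo), (Hal, Hal, Zephyr), (Ivy, Jo, Gamma), (Ola, Uma, Vega), (Pat, Ned, Helix), (Uma, Xia, Lyra), (Vic, Kim, Argo), (Yan, Xia, Helix)}
Taking the difference: {(Cal, Fay, Atlas), (Dee, Vic, Argo), (Hal, Hal, Zephyr), (Ivy, Jo, Gamma), (Ola, Uma, Vega), (Pat, Ned, Helix), (Uma, Xia, Lyra), (Vic, Kim, Argo), (Yan, Xia, Helix)}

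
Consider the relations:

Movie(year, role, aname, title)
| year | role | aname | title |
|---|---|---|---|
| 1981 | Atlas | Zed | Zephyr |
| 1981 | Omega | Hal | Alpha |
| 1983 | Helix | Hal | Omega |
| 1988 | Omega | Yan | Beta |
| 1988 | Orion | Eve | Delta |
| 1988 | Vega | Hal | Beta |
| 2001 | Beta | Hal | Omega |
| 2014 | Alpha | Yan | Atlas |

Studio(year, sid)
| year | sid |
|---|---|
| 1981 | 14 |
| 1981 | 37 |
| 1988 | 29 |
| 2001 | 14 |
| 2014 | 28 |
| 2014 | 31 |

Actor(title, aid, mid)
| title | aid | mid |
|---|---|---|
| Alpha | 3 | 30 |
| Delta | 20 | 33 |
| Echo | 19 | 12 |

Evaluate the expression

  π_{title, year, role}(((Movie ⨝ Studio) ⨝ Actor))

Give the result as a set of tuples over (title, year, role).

Natural join on year: {(1981, Atlas, Zed, Zephyr, 14), (1981, Atlas, Zed, Zephyr, 37), (1981, Omega, Hal, Alpha, 14), (1981, Omega, Hal, Alpha, 37), (1988, Omega, Yan, Beta, 29), (1988, Orion, Eve, Delta, 29), (1988, Vega, Hal, Beta, 29), (2001, Beta, Hal, Omega, 14), (2014, Alpha, Yan, Atlas, 28), (2014, Alpha, Yan, Atlas, 31)}
Natural join on title: {(1981, Omega, Hal, Alpha, 14, 3, 30), (1981, Omega, Hal, Alpha, 37, 3, 30), (1988, Orion, Eve, Delta, 29, 20, 33)}
Keep only column(s) title, year, role (1 duplicate(s) eliminated): {(Alpha, 1981, Omega), (Delta, 1988, Orion)}

{(Alpha, 1981, Omega), (Delta, 1988, Orion)}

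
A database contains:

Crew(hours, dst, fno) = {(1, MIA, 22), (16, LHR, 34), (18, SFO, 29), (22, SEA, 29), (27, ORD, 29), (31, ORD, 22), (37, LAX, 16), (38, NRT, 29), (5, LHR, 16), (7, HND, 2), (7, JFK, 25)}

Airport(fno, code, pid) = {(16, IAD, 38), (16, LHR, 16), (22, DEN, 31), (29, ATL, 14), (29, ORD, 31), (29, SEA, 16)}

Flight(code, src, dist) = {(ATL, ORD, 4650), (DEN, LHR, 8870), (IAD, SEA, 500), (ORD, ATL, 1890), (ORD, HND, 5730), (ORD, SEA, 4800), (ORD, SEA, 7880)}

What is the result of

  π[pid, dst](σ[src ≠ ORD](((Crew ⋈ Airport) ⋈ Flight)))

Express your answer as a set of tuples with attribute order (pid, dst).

Joining Crew and Airport on fno yields {(1, MIA, 22, DEN, 31), (18, SFO, 29, ATL, 14), (18, SFO, 29, ORD, 31), (18, SFO, 29, SEA, 16), (22, SEA, 29, ATL, 14), (22, SEA, 29, ORD, 31), (22, SEA, 29, SEA, 16), (27, ORD, 29, ATL, 14), (27, ORD, 29, ORD, 31), (27, ORD, 29, SEA, 16), (31, ORD, 22, DEN, 31), (37, LAX, 16, IAD, 38), (37, LAX, 16, LHR, 16), (38, NRT, 29, ATL, 14), (38, NRT, 29, ORD, 31), (38, NRT, 29, SEA, 16), (5, LHR, 16, IAD, 38), (5, LHR, 16, LHR, 16)}.
Joining (Crew ⋈ Airport) and Flight on code yields {(1, MIA, 22, DEN, 31, LHR, 8870), (18, SFO, 29, ATL, 14, ORD, 4650), (18, SFO, 29, ORD, 31, ATL, 1890), (18, SFO, 29, ORD, 31, HND, 5730), (18, SFO, 29, ORD, 31, SEA, 4800), (18, SFO, 29, ORD, 31, SEA, 7880), (22, SEA, 29, ATL, 14, ORD, 4650), (22, SEA, 29, ORD, 31, ATL, 1890), (22, SEA, 29, ORD, 31, HND, 5730), (22, SEA, 29, ORD, 31, SEA, 4800), (22, SEA, 29, ORD, 31, SEA, 7880), (27, ORD, 29, ATL, 14, ORD, 4650), (27, ORD, 29, ORD, 31, ATL, 1890), (27, ORD, 29, ORD, 31, HND, 5730), (27, ORD, 29, ORD, 31, SEA, 4800), (27, ORD, 29, ORD, 31, SEA, 7880), (31, ORD, 22, DEN, 31, LHR, 8870), (37, LAX, 16, IAD, 38, SEA, 500), (38, NRT, 29, ATL, 14, ORD, 4650), (38, NRT, 29, ORD, 31, ATL, 1890), (38, NRT, 29, ORD, 31, HND, 5730), (38, NRT, 29, ORD, 31, SEA, 4800), (38, NRT, 29, ORD, 31, SEA, 7880), (5, LHR, 16, IAD, 38, SEA, 500)}.
Apply σ_{src ≠ ORD}; surviving tuples: {(1, MIA, 22, DEN, 31, LHR, 8870), (18, SFO, 29, ORD, 31, ATL, 1890), (18, SFO, 29, ORD, 31, HND, 5730), (18, SFO, 29, ORD, 31, SEA, 4800), (18, SFO, 29, ORD, 31, SEA, 7880), (22, SEA, 29, ORD, 31, ATL, 1890), (22, SEA, 29, ORD, 31, HND, 5730), (22, SEA, 29, ORD, 31, SEA, 4800), (22, SEA, 29, ORD, 31, SEA, 7880), (27, ORD, 29, ORD, 31, ATL, 1890), (27, ORD, 29, ORD, 31, HND, 5730), (27, ORD, 29, ORD, 31, SEA, 4800), (27, ORD, 29, ORD, 31, SEA, 7880), (31, ORD, 22, DEN, 31, LHR, 8870), (37, LAX, 16, IAD, 38, SEA, 500), (38, NRT, 29, ORD, 31, ATL, 1890), (38, NRT, 29, ORD, 31, HND, 5730), (38, NRT, 29, ORD, 31, SEA, 4800), (38, NRT, 29, ORD, 31, SEA, 7880), (5, LHR, 16, IAD, 38, SEA, 500)}
π[pid, dst]: project onto (pid, dst) (13 duplicate(s) eliminated) → {(31, MIA), (31, NRT), (31, ORD), (31, SEA), (31, SFO), (38, LAX), (38, LHR)}

{(31, MIA), (31, NRT), (31, ORD), (31, SEA), (31, SFO), (38, LAX), (38, LHR)}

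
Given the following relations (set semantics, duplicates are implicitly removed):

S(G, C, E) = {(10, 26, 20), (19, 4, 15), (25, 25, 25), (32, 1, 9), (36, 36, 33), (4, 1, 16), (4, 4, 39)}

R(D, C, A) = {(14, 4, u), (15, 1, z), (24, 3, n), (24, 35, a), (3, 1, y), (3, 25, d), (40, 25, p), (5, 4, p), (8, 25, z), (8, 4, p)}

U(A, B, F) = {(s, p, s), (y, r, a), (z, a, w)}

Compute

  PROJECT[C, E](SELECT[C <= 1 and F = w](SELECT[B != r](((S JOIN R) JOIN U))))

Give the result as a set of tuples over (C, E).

S ⋈ R (natural join on C): {(19, 4, 15, 14, u), (19, 4, 15, 5, p), (19, 4, 15, 8, p), (25, 25, 25, 3, d), (25, 25, 25, 40, p), (25, 25, 25, 8, z), (32, 1, 9, 15, z), (32, 1, 9, 3, y), (4, 1, 16, 15, z), (4, 1, 16, 3, y), (4, 4, 39, 14, u), (4, 4, 39, 5, p), (4, 4, 39, 8, p)}
(S JOIN R) ⋈ U (natural join on A): {(25, 25, 25, 8, z, a, w), (32, 1, 9, 15, z, a, w), (32, 1, 9, 3, y, r, a), (4, 1, 16, 15, z, a, w), (4, 1, 16, 3, y, r, a)}
Apply σ_{B != r}; surviving tuples: {(25, 25, 25, 8, z, a, w), (32, 1, 9, 15, z, a, w), (4, 1, 16, 15, z, a, w)}
Apply σ_{C <= 1 and F = w}; surviving tuples: {(32, 1, 9, 15, z, a, w), (4, 1, 16, 15, z, a, w)}
Projecting to C, E: {(1, 16), (1, 9)}

{(1, 16), (1, 9)}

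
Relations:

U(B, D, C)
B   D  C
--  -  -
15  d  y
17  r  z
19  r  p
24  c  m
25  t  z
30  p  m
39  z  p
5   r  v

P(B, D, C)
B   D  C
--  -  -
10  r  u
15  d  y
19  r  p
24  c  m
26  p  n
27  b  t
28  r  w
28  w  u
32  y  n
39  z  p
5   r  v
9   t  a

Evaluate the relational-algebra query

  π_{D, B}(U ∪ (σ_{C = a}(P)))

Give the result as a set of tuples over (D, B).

Apply σ_{C = a}; surviving tuples: {(9, t, a)}
Taking the union: {(15, d, y), (17, r, z), (19, r, p), (24, c, m), (25, t, z), (30, p, m), (39, z, p), (5, r, v), (9, t, a)}
π_{D, B} gives {(c, 24), (d, 15), (p, 30), (r, 17), (r, 19), (r, 5), (t, 25), (t, 9), (z, 39)}.

{(c, 24), (d, 15), (p, 30), (r, 17), (r, 19), (r, 5), (t, 25), (t, 9), (z, 39)}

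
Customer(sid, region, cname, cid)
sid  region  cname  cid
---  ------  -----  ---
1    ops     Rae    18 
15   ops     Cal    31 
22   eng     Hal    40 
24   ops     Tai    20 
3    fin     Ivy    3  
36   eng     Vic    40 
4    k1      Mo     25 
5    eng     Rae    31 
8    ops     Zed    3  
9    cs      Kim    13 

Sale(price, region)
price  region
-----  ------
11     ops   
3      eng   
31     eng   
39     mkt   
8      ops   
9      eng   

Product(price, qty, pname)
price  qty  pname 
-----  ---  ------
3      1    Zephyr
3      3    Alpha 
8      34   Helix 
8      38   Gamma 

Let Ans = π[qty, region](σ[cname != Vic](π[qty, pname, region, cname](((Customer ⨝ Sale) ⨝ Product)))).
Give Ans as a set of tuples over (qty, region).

{(1, eng), (3, eng), (34, ops), (38, ops)}

Customer ⋈ Sale (natural join on region): {(1, ops, Rae, 18, 11), (1, ops, Rae, 18, 8), (15, ops, Cal, 31, 11), (15, ops, Cal, 31, 8), (22, eng, Hal, 40, 3), (22, eng, Hal, 40, 31), (22, eng, Hal, 40, 9), (24, ops, Tai, 20, 11), (24, ops, Tai, 20, 8), (36, eng, Vic, 40, 3), (36, eng, Vic, 40, 31), (36, eng, Vic, 40, 9), (5, eng, Rae, 31, 3), (5, eng, Rae, 31, 31), (5, eng, Rae, 31, 9), (8, ops, Zed, 3, 11), (8, ops, Zed, 3, 8)}
(Customer ⨝ Sale) ⋈ Product (natural join on price): {(1, ops, Rae, 18, 8, 34, Helix), (1, ops, Rae, 18, 8, 38, Gamma), (15, ops, Cal, 31, 8, 34, Helix), (15, ops, Cal, 31, 8, 38, Gamma), (22, eng, Hal, 40, 3, 1, Zephyr), (22, eng, Hal, 40, 3, 3, Alpha), (24, ops, Tai, 20, 8, 34, Helix), (24, ops, Tai, 20, 8, 38, Gamma), (36, eng, Vic, 40, 3, 1, Zephyr), (36, eng, Vic, 40, 3, 3, Alpha), (5, eng, Rae, 31, 3, 1, Zephyr), (5, eng, Rae, 31, 3, 3, Alpha), (8, ops, Zed, 3, 8, 34, Helix), (8, ops, Zed, 3, 8, 38, Gamma)}
Keep only column(s) qty, pname, region, cname: {(1, Zephyr, eng, Hal), (1, Zephyr, eng, Rae), (1, Zephyr, eng, Vic), (3, Alpha, eng, Hal), (3, Alpha, eng, Rae), (3, Alpha, eng, Vic), (34, Helix, ops, Cal), (34, Helix, ops, Rae), (34, Helix, ops, Tai), (34, Helix, ops, Zed), (38, Gamma, ops, Cal), (38, Gamma, ops, Rae), (38, Gamma, ops, Tai), (38, Gamma, ops, Zed)}
σ[cname != Vic]: keep tuples satisfying cname != Vic → {(1, Zephyr, eng, Hal), (1, Zephyr, eng, Rae), (3, Alpha, eng, Hal), (3, Alpha, eng, Rae), (34, Helix, ops, Cal), (34, Helix, ops, Rae), (34, Helix, ops, Tai), (34, Helix, ops, Zed), (38, Gamma, ops, Cal), (38, Gamma, ops, Rae), (38, Gamma, ops, Tai), (38, Gamma, ops, Zed)}
Keep only column(s) qty, region (8 duplicate(s) eliminated): {(1, eng), (3, eng), (34, ops), (38, ops)}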